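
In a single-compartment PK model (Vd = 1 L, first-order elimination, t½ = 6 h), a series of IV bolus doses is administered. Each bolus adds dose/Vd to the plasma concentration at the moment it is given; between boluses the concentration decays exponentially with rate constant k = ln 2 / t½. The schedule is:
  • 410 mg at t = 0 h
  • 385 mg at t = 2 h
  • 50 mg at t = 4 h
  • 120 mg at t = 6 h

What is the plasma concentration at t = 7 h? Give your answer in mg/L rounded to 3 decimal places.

540.971 mg/L

k = ln 2 / 6 = 0.11552 per h
Dose 1 (410 mg at t=0 h): 410·exp(−0.11552·7) = 182.634 mg/L
Dose 2 (385 mg at t=2 h): 385·exp(−0.11552·5) = 216.074 mg/L
Dose 3 (50 mg at t=4 h): 50·exp(−0.11552·3) = 35.355 mg/L
Dose 4 (120 mg at t=6 h): 120·exp(−0.11552·1) = 106.908 mg/L
C(7) = 182.634 + 216.074 + 35.355 + 106.908 = 540.971 mg/L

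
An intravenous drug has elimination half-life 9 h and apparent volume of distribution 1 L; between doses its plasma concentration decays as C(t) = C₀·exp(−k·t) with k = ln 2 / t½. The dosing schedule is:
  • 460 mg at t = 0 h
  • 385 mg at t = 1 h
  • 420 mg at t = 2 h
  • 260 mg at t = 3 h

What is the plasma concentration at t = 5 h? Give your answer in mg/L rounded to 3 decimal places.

1152.143 mg/L

k = ln 2 / 9 = 0.07702 per h
Dose 1 (460 mg at t=0 h): 460·exp(−0.07702·5) = 312.982 mg/L
Dose 2 (385 mg at t=1 h): 385·exp(−0.07702·4) = 282.924 mg/L
Dose 3 (420 mg at t=2 h): 420·exp(−0.07702·3) = 333.354 mg/L
Dose 4 (260 mg at t=3 h): 260·exp(−0.07702·2) = 222.883 mg/L
C(5) = 312.982 + 282.924 + 333.354 + 222.883 = 1152.143 mg/L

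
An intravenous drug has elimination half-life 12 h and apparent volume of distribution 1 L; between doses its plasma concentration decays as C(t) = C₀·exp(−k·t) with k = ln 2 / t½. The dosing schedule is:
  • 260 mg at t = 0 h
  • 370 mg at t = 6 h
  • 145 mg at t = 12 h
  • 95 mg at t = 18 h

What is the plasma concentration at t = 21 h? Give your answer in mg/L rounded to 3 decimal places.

k = ln 2 / 12 = 0.05776 per h
Dose 1 (260 mg at t=0 h): 260·exp(−0.05776·21) = 77.298 mg/L
Dose 2 (370 mg at t=6 h): 370·exp(−0.05776·15) = 155.566 mg/L
Dose 3 (145 mg at t=12 h): 145·exp(−0.05776·9) = 86.218 mg/L
Dose 4 (95 mg at t=18 h): 95·exp(−0.05776·3) = 79.885 mg/L
C(21) = 77.298 + 155.566 + 86.218 + 79.885 = 398.967 mg/L

398.967 mg/L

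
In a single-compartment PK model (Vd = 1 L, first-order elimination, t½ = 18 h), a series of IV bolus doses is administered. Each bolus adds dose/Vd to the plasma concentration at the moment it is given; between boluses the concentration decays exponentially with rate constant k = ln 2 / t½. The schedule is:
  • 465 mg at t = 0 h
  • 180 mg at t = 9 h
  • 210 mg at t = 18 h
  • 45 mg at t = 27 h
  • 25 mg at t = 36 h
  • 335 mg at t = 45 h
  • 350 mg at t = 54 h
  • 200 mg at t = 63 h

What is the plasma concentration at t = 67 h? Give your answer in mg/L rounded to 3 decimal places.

630.760 mg/L

k = ln 2 / 18 = 0.03851 per h
Dose 1 (465 mg at t=0 h): 465·exp(−0.03851·67) = 35.233 mg/L
Dose 2 (180 mg at t=9 h): 180·exp(−0.03851·58) = 19.288 mg/L
Dose 3 (210 mg at t=18 h): 210·exp(−0.03851·49) = 31.824 mg/L
Dose 4 (45 mg at t=27 h): 45·exp(−0.03851·40) = 9.644 mg/L
Dose 5 (25 mg at t=36 h): 25·exp(−0.03851·31) = 7.577 mg/L
Dose 6 (335 mg at t=45 h): 335·exp(−0.03851·22) = 143.588 mg/L
Dose 7 (350 mg at t=54 h): 350·exp(−0.03851·13) = 212.157 mg/L
Dose 8 (200 mg at t=63 h): 200·exp(−0.03851·4) = 171.449 mg/L
C(67) = 35.233 + 19.288 + 31.824 + 9.644 + 7.577 + 143.588 + 212.157 + 171.449 = 630.760 mg/L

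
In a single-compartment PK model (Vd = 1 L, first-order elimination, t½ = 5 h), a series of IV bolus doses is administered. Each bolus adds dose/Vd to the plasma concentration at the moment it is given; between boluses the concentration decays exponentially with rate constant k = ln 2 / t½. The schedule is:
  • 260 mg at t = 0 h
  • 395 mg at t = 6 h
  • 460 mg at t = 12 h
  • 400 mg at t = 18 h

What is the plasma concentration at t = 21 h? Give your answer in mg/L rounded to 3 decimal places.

k = ln 2 / 5 = 0.13863 per h
Dose 1 (260 mg at t=0 h): 260·exp(−0.13863·21) = 14.146 mg/L
Dose 2 (395 mg at t=6 h): 395·exp(−0.13863·15) = 49.375 mg/L
Dose 3 (460 mg at t=12 h): 460·exp(−0.13863·9) = 132.100 mg/L
Dose 4 (400 mg at t=18 h): 400·exp(−0.13863·3) = 263.902 mg/L
C(21) = 14.146 + 49.375 + 132.100 + 263.902 = 459.523 mg/L

459.523 mg/L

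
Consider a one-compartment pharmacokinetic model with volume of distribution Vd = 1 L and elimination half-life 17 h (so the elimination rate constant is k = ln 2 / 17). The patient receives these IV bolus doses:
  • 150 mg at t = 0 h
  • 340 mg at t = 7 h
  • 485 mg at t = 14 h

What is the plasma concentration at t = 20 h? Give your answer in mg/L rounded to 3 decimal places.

k = ln 2 / 17 = 0.04077 per h
Dose 1 (150 mg at t=0 h): 150·exp(−0.04077·20) = 66.365 mg/L
Dose 2 (340 mg at t=7 h): 340·exp(−0.04077·13) = 200.115 mg/L
Dose 3 (485 mg at t=14 h): 485·exp(−0.04077·6) = 379.748 mg/L
C(20) = 66.365 + 200.115 + 379.748 = 646.228 mg/L

646.228 mg/L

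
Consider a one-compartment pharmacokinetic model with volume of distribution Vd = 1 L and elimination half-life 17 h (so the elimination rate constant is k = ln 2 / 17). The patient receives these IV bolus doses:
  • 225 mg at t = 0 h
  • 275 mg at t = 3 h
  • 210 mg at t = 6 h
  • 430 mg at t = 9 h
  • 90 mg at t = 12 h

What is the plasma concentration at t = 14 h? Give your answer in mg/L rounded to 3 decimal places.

k = ln 2 / 17 = 0.04077 per h
Dose 1 (225 mg at t=0 h): 225·exp(−0.04077·14) = 127.138 mg/L
Dose 2 (275 mg at t=3 h): 275·exp(−0.04077·11) = 175.610 mg/L
Dose 3 (210 mg at t=6 h): 210·exp(−0.04077·8) = 151.551 mg/L
Dose 4 (430 mg at t=9 h): 430·exp(−0.04077·5) = 350.696 mg/L
Dose 5 (90 mg at t=12 h): 90·exp(−0.04077·2) = 82.952 mg/L
C(14) = 127.138 + 175.610 + 151.551 + 350.696 + 82.952 = 887.946 mg/L

887.946 mg/L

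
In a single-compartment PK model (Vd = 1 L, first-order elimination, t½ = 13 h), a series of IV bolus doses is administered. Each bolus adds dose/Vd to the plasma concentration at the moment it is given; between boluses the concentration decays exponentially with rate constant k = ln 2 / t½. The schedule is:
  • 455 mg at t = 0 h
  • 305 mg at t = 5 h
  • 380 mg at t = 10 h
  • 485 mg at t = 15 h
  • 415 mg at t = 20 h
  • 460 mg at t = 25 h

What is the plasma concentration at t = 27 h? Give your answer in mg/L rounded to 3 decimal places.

1310.709 mg/L

k = ln 2 / 13 = 0.05332 per h
Dose 1 (455 mg at t=0 h): 455·exp(−0.05332·27) = 107.844 mg/L
Dose 2 (305 mg at t=5 h): 305·exp(−0.05332·22) = 94.377 mg/L
Dose 3 (380 mg at t=10 h): 380·exp(−0.05332·17) = 153.507 mg/L
Dose 4 (485 mg at t=15 h): 485·exp(−0.05332·12) = 255.781 mg/L
Dose 5 (415 mg at t=20 h): 415·exp(−0.05332·7) = 285.729 mg/L
Dose 6 (460 mg at t=25 h): 460·exp(−0.05332·2) = 413.471 mg/L
C(27) = 107.844 + 94.377 + 153.507 + 255.781 + 285.729 + 413.471 = 1310.709 mg/L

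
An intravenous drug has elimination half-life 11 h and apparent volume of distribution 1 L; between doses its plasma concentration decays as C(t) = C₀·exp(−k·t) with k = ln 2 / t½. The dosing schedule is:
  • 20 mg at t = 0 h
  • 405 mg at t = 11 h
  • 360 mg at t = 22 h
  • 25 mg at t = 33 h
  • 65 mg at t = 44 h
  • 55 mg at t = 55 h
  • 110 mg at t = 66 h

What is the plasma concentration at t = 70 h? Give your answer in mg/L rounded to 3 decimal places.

k = ln 2 / 11 = 0.06301 per h
Dose 1 (20 mg at t=0 h): 20·exp(−0.06301·70) = 0.243 mg/L
Dose 2 (405 mg at t=11 h): 405·exp(−0.06301·59) = 9.836 mg/L
Dose 3 (360 mg at t=22 h): 360·exp(−0.06301·48) = 17.487 mg/L
Dose 4 (25 mg at t=33 h): 25·exp(−0.06301·37) = 2.429 mg/L
Dose 5 (65 mg at t=44 h): 65·exp(−0.06301·26) = 12.630 mg/L
Dose 6 (55 mg at t=55 h): 55·exp(−0.06301·15) = 21.373 mg/L
Dose 7 (110 mg at t=66 h): 110·exp(−0.06301·4) = 85.492 mg/L
C(70) = 0.243 + 9.836 + 17.487 + 2.429 + 12.630 + 21.373 + 85.492 = 149.490 mg/L

149.490 mg/L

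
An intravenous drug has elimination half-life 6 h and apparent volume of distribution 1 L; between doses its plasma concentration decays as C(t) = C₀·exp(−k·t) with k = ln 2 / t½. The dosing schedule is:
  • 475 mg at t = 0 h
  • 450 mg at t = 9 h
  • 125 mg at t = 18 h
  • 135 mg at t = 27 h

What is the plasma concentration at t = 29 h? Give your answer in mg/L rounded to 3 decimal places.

k = ln 2 / 6 = 0.11552 per h
Dose 1 (475 mg at t=0 h): 475·exp(−0.11552·29) = 16.662 mg/L
Dose 2 (450 mg at t=9 h): 450·exp(−0.11552·20) = 44.646 mg/L
Dose 3 (125 mg at t=18 h): 125·exp(−0.11552·11) = 35.077 mg/L
Dose 4 (135 mg at t=27 h): 135·exp(−0.11552·2) = 107.150 mg/L
C(29) = 16.662 + 44.646 + 35.077 + 107.150 = 203.534 mg/L

203.534 mg/L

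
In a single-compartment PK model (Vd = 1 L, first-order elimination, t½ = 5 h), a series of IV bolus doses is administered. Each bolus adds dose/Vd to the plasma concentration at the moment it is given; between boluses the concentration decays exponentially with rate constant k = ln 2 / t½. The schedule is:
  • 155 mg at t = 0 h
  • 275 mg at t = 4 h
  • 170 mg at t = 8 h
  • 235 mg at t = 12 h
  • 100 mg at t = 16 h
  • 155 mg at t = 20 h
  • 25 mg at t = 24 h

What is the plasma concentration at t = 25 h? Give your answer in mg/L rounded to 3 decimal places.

202.653 mg/L

k = ln 2 / 5 = 0.13863 per h
Dose 1 (155 mg at t=0 h): 155·exp(−0.13863·25) = 4.844 mg/L
Dose 2 (275 mg at t=4 h): 275·exp(−0.13863·21) = 14.963 mg/L
Dose 3 (170 mg at t=8 h): 170·exp(−0.13863·17) = 16.104 mg/L
Dose 4 (235 mg at t=12 h): 235·exp(−0.13863·13) = 38.761 mg/L
Dose 5 (100 mg at t=16 h): 100·exp(−0.13863·9) = 28.717 mg/L
Dose 6 (155 mg at t=20 h): 155·exp(−0.13863·5) = 77.500 mg/L
Dose 7 (25 mg at t=24 h): 25·exp(−0.13863·1) = 21.764 mg/L
C(25) = 4.844 + 14.963 + 16.104 + 38.761 + 28.717 + 77.500 + 21.764 = 202.653 mg/L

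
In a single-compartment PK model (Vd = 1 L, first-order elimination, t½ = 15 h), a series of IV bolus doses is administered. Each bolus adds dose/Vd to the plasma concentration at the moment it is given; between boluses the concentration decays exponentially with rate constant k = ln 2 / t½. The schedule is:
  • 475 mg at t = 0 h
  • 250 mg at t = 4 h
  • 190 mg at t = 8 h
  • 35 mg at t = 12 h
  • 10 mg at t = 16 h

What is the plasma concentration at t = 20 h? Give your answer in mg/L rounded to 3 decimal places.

449.481 mg/L

k = ln 2 / 15 = 0.04621 per h
Dose 1 (475 mg at t=0 h): 475·exp(−0.04621·20) = 188.504 mg/L
Dose 2 (250 mg at t=4 h): 250·exp(−0.04621·16) = 119.355 mg/L
Dose 3 (190 mg at t=8 h): 190·exp(−0.04621·12) = 109.126 mg/L
Dose 4 (35 mg at t=12 h): 35·exp(−0.04621·8) = 24.183 mg/L
Dose 5 (10 mg at t=16 h): 10·exp(−0.04621·4) = 8.312 mg/L
C(20) = 188.504 + 119.355 + 109.126 + 24.183 + 8.312 = 449.481 mg/L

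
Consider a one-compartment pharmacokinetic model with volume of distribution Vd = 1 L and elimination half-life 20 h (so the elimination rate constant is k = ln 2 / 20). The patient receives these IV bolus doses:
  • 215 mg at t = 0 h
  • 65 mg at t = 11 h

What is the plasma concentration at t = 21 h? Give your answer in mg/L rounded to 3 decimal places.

k = ln 2 / 20 = 0.03466 per h
Dose 1 (215 mg at t=0 h): 215·exp(−0.03466·21) = 103.838 mg/L
Dose 2 (65 mg at t=11 h): 65·exp(−0.03466·10) = 45.962 mg/L
C(21) = 103.838 + 45.962 = 149.800 mg/L

149.800 mg/L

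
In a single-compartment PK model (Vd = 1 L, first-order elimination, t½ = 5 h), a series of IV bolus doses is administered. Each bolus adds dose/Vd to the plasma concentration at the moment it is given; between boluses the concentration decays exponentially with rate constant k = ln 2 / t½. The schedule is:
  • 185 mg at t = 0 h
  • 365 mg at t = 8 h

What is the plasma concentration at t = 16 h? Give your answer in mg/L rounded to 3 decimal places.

140.537 mg/L

k = ln 2 / 5 = 0.13863 per h
Dose 1 (185 mg at t=0 h): 185·exp(−0.13863·16) = 20.131 mg/L
Dose 2 (365 mg at t=8 h): 365·exp(−0.13863·8) = 120.405 mg/L
C(16) = 20.131 + 120.405 = 140.537 mg/L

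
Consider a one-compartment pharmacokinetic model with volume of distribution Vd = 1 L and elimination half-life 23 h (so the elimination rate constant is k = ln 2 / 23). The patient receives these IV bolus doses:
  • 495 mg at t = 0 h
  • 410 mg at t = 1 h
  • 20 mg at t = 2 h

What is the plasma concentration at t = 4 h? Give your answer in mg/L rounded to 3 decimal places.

832.174 mg/L

k = ln 2 / 23 = 0.03014 per h
Dose 1 (495 mg at t=0 h): 495·exp(−0.03014·4) = 438.785 mg/L
Dose 2 (410 mg at t=1 h): 410·exp(−0.03014·3) = 374.558 mg/L
Dose 3 (20 mg at t=2 h): 20·exp(−0.03014·2) = 18.830 mg/L
C(4) = 438.785 + 374.558 + 18.830 = 832.174 mg/L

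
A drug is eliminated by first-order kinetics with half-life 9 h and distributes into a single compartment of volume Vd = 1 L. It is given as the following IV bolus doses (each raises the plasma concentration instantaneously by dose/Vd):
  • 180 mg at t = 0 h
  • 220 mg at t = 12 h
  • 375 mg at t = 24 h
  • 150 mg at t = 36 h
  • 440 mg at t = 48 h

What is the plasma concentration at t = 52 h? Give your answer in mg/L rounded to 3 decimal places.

k = ln 2 / 9 = 0.07702 per h
Dose 1 (180 mg at t=0 h): 180·exp(−0.07702·52) = 3.281 mg/L
Dose 2 (220 mg at t=12 h): 220·exp(−0.07702·40) = 10.104 mg/L
Dose 3 (375 mg at t=24 h): 375·exp(−0.07702·28) = 43.400 mg/L
Dose 4 (150 mg at t=36 h): 150·exp(−0.07702·16) = 43.745 mg/L
Dose 5 (440 mg at t=48 h): 440·exp(−0.07702·4) = 323.342 mg/L
C(52) = 3.281 + 10.104 + 43.400 + 43.745 + 323.342 = 423.872 mg/L

423.872 mg/L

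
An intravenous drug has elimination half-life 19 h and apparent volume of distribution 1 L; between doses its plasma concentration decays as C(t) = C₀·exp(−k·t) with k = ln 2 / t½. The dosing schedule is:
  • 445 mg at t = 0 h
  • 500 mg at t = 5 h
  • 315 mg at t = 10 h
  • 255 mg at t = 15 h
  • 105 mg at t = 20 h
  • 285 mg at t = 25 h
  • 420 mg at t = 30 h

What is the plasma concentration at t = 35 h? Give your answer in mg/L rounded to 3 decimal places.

k = ln 2 / 19 = 0.03648 per h
Dose 1 (445 mg at t=0 h): 445·exp(−0.03648·35) = 124.117 mg/L
Dose 2 (500 mg at t=5 h): 500·exp(−0.03648·30) = 167.363 mg/L
Dose 3 (315 mg at t=10 h): 315·exp(−0.03648·25) = 126.537 mg/L
Dose 4 (255 mg at t=15 h): 255·exp(−0.03648·20) = 122.932 mg/L
Dose 5 (105 mg at t=20 h): 105·exp(−0.03648·15) = 60.748 mg/L
Dose 6 (285 mg at t=25 h): 285·exp(−0.03648·10) = 197.883 mg/L
Dose 7 (420 mg at t=30 h): 420·exp(−0.03648·5) = 349.970 mg/L
C(35) = 124.117 + 167.363 + 126.537 + 122.932 + 60.748 + 197.883 + 349.970 = 1149.551 mg/L

1149.551 mg/L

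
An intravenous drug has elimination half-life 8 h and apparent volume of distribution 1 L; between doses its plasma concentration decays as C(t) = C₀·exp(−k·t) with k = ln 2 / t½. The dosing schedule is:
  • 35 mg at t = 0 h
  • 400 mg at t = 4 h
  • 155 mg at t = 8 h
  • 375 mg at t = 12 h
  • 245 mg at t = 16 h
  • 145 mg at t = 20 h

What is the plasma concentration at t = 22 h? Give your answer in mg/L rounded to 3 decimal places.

560.650 mg/L

k = ln 2 / 8 = 0.08664 per h
Dose 1 (35 mg at t=0 h): 35·exp(−0.08664·22) = 5.203 mg/L
Dose 2 (400 mg at t=4 h): 400·exp(−0.08664·18) = 84.090 mg/L
Dose 3 (155 mg at t=8 h): 155·exp(−0.08664·14) = 46.082 mg/L
Dose 4 (375 mg at t=12 h): 375·exp(−0.08664·10) = 157.668 mg/L
Dose 5 (245 mg at t=16 h): 245·exp(−0.08664·6) = 145.678 mg/L
Dose 6 (145 mg at t=20 h): 145·exp(−0.08664·2) = 121.930 mg/L
C(22) = 5.203 + 84.090 + 46.082 + 157.668 + 145.678 + 121.930 = 560.650 mg/L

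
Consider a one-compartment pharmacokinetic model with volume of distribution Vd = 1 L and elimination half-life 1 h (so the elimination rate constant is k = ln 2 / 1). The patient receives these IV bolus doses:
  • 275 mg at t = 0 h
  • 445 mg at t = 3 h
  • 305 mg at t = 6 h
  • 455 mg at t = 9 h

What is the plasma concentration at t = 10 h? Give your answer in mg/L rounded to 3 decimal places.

k = ln 2 / 1 = 0.69315 per h
Dose 1 (275 mg at t=0 h): 275·exp(−0.69315·10) = 0.269 mg/L
Dose 2 (445 mg at t=3 h): 445·exp(−0.69315·7) = 3.477 mg/L
Dose 3 (305 mg at t=6 h): 305·exp(−0.69315·4) = 19.062 mg/L
Dose 4 (455 mg at t=9 h): 455·exp(−0.69315·1) = 227.500 mg/L
C(10) = 0.269 + 3.477 + 19.062 + 227.500 = 250.308 mg/L

250.308 mg/L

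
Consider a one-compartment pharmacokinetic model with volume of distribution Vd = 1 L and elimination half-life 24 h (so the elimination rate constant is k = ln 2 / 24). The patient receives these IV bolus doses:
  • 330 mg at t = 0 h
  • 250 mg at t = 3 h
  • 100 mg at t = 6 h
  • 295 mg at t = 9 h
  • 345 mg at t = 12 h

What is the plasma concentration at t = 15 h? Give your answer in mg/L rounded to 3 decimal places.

k = ln 2 / 24 = 0.02888 per h
Dose 1 (330 mg at t=0 h): 330·exp(−0.02888·15) = 213.979 mg/L
Dose 2 (250 mg at t=3 h): 250·exp(−0.02888·12) = 176.777 mg/L
Dose 3 (100 mg at t=6 h): 100·exp(−0.02888·9) = 77.111 mg/L
Dose 4 (295 mg at t=9 h): 295·exp(−0.02888·6) = 248.064 mg/L
Dose 5 (345 mg at t=12 h): 345·exp(−0.02888·3) = 316.366 mg/L
C(15) = 213.979 + 176.777 + 77.111 + 248.064 + 316.366 = 1032.297 mg/L

1032.297 mg/L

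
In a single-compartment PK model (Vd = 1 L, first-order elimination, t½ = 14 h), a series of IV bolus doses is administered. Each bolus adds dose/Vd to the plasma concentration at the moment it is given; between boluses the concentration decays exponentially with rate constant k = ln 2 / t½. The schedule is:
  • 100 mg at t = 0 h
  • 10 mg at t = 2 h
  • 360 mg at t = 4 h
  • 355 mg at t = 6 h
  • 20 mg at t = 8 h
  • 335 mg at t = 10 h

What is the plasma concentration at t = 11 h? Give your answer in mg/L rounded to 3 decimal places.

k = ln 2 / 14 = 0.04951 per h
Dose 1 (100 mg at t=0 h): 100·exp(−0.04951·11) = 58.006 mg/L
Dose 2 (10 mg at t=2 h): 10·exp(−0.04951·9) = 6.404 mg/L
Dose 3 (360 mg at t=4 h): 360·exp(−0.04951·7) = 254.558 mg/L
Dose 4 (355 mg at t=6 h): 355·exp(−0.04951·5) = 277.152 mg/L
Dose 5 (20 mg at t=8 h): 20·exp(−0.04951·3) = 17.239 mg/L
Dose 6 (335 mg at t=10 h): 335·exp(−0.04951·1) = 318.818 mg/L
C(11) = 58.006 + 6.404 + 254.558 + 277.152 + 17.239 + 318.818 = 932.178 mg/L

932.178 mg/L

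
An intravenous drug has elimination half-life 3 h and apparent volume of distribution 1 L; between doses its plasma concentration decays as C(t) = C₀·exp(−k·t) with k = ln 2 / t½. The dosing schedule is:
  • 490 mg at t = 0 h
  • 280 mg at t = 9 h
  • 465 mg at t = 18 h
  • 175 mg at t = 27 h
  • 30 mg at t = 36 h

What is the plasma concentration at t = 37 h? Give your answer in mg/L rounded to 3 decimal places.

k = ln 2 / 3 = 0.23105 per h
Dose 1 (490 mg at t=0 h): 490·exp(−0.23105·37) = 0.095 mg/L
Dose 2 (280 mg at t=9 h): 280·exp(−0.23105·28) = 0.434 mg/L
Dose 3 (465 mg at t=18 h): 465·exp(−0.23105·19) = 5.767 mg/L
Dose 4 (175 mg at t=27 h): 175·exp(−0.23105·10) = 17.362 mg/L
Dose 5 (30 mg at t=36 h): 30·exp(−0.23105·1) = 23.811 mg/L
C(37) = 0.095 + 0.434 + 5.767 + 17.362 + 23.811 = 47.469 mg/L

47.469 mg/L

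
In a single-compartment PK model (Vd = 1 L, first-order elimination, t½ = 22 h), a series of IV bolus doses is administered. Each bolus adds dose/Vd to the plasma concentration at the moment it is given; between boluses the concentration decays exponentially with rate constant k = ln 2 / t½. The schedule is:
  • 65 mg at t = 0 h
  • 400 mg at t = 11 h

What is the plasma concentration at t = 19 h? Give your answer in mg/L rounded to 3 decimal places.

346.603 mg/L

k = ln 2 / 22 = 0.03151 per h
Dose 1 (65 mg at t=0 h): 65·exp(−0.03151·19) = 35.722 mg/L
Dose 2 (400 mg at t=11 h): 400·exp(−0.03151·8) = 310.881 mg/L
C(19) = 35.722 + 310.881 = 346.603 mg/L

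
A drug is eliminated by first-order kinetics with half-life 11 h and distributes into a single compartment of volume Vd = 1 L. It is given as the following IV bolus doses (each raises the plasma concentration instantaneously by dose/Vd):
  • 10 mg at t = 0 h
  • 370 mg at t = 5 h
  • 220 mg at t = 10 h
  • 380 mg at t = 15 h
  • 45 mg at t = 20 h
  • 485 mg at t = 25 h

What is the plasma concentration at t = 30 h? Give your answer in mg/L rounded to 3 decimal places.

666.020 mg/L

k = ln 2 / 11 = 0.06301 per h
Dose 1 (10 mg at t=0 h): 10·exp(−0.06301·30) = 1.510 mg/L
Dose 2 (370 mg at t=5 h): 370·exp(−0.06301·25) = 76.567 mg/L
Dose 3 (220 mg at t=10 h): 220·exp(−0.06301·20) = 62.387 mg/L
Dose 4 (380 mg at t=15 h): 380·exp(−0.06301·15) = 147.669 mg/L
Dose 5 (45 mg at t=20 h): 45·exp(−0.06301·10) = 23.963 mg/L
Dose 6 (485 mg at t=25 h): 485·exp(−0.06301·5) = 353.924 mg/L
C(30) = 1.510 + 76.567 + 62.387 + 147.669 + 23.963 + 353.924 = 666.020 mg/L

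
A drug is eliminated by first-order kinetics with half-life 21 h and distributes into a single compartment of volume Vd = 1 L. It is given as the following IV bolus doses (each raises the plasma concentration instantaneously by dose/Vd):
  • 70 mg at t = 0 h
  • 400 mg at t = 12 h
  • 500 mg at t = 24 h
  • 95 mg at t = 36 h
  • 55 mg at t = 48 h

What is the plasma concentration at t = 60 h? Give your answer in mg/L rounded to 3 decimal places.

k = ln 2 / 21 = 0.03301 per h
Dose 1 (70 mg at t=0 h): 70·exp(−0.03301·60) = 9.661 mg/L
Dose 2 (400 mg at t=12 h): 400·exp(−0.03301·48) = 82.034 mg/L
Dose 3 (500 mg at t=24 h): 500·exp(−0.03301·36) = 152.377 mg/L
Dose 4 (95 mg at t=36 h): 95·exp(−0.03301·24) = 43.022 mg/L
Dose 5 (55 mg at t=48 h): 55·exp(−0.03301·12) = 37.012 mg/L
C(60) = 9.661 + 82.034 + 152.377 + 43.022 + 37.012 = 324.105 mg/L

324.105 mg/L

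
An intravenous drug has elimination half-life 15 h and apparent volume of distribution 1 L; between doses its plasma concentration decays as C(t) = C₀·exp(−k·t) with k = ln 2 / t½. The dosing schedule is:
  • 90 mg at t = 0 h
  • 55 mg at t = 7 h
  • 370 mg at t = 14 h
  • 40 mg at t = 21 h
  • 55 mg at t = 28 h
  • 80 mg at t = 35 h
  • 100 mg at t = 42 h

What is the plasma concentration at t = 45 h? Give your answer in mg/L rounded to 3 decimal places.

284.793 mg/L

k = ln 2 / 15 = 0.04621 per h
Dose 1 (90 mg at t=0 h): 90·exp(−0.04621·45) = 11.250 mg/L
Dose 2 (55 mg at t=7 h): 55·exp(−0.04621·38) = 9.501 mg/L
Dose 3 (370 mg at t=14 h): 370·exp(−0.04621·31) = 88.323 mg/L
Dose 4 (40 mg at t=21 h): 40·exp(−0.04621·24) = 13.195 mg/L
Dose 5 (55 mg at t=28 h): 55·exp(−0.04621·17) = 25.072 mg/L
Dose 6 (80 mg at t=35 h): 80·exp(−0.04621·10) = 50.397 mg/L
Dose 7 (100 mg at t=42 h): 100·exp(−0.04621·3) = 87.055 mg/L
C(45) = 11.250 + 9.501 + 88.323 + 13.195 + 25.072 + 50.397 + 87.055 = 284.793 mg/L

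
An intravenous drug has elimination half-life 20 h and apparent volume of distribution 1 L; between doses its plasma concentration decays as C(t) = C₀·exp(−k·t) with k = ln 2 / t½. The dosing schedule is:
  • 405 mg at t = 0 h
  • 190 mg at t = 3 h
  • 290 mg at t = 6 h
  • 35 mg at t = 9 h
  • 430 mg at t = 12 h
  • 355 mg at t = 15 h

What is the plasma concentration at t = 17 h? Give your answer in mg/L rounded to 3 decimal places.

1259.060 mg/L

k = ln 2 / 20 = 0.03466 per h
Dose 1 (405 mg at t=0 h): 405·exp(−0.03466·17) = 224.688 mg/L
Dose 2 (190 mg at t=3 h): 190·exp(−0.03466·14) = 116.959 mg/L
Dose 3 (290 mg at t=6 h): 290·exp(−0.03466·11) = 198.076 mg/L
Dose 4 (35 mg at t=9 h): 35·exp(−0.03466·8) = 26.525 mg/L
Dose 5 (430 mg at t=12 h): 430·exp(−0.03466·5) = 361.585 mg/L
Dose 6 (355 mg at t=15 h): 355·exp(−0.03466·2) = 331.227 mg/L
C(17) = 224.688 + 116.959 + 198.076 + 26.525 + 361.585 + 331.227 = 1259.060 mg/L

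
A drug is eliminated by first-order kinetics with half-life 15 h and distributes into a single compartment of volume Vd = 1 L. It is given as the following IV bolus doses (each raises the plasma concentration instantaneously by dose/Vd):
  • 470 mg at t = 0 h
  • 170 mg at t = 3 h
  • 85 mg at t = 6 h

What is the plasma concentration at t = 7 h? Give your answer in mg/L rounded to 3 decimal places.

562.580 mg/L

k = ln 2 / 15 = 0.04621 per h
Dose 1 (470 mg at t=0 h): 470·exp(−0.04621·7) = 340.108 mg/L
Dose 2 (170 mg at t=3 h): 170·exp(−0.04621·4) = 141.310 mg/L
Dose 3 (85 mg at t=6 h): 85·exp(−0.04621·1) = 81.162 mg/L
C(7) = 340.108 + 141.310 + 81.162 = 562.580 mg/L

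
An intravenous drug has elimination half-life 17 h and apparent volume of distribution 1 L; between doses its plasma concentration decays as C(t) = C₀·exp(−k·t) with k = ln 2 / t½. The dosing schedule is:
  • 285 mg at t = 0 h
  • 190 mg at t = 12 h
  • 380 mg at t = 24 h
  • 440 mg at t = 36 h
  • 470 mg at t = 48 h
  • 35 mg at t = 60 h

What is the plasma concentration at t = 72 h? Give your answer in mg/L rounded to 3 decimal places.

k = ln 2 / 17 = 0.04077 per h
Dose 1 (285 mg at t=0 h): 285·exp(−0.04077·72) = 15.132 mg/L
Dose 2 (190 mg at t=12 h): 190·exp(−0.04077·60) = 16.455 mg/L
Dose 3 (380 mg at t=24 h): 380·exp(−0.04077·48) = 53.680 mg/L
Dose 4 (440 mg at t=36 h): 440·exp(−0.04077·36) = 101.386 mg/L
Dose 5 (470 mg at t=48 h): 470·exp(−0.04077·24) = 176.650 mg/L
Dose 6 (35 mg at t=60 h): 35·exp(−0.04077·12) = 21.457 mg/L
C(72) = 15.132 + 16.455 + 53.680 + 101.386 + 176.650 + 21.457 = 384.761 mg/L

384.761 mg/L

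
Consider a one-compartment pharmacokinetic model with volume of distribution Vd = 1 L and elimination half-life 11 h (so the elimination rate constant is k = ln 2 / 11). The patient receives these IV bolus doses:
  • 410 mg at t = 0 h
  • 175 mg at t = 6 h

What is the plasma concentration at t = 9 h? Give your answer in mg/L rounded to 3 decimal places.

377.391 mg/L

k = ln 2 / 11 = 0.06301 per h
Dose 1 (410 mg at t=0 h): 410·exp(−0.06301·9) = 232.534 mg/L
Dose 2 (175 mg at t=6 h): 175·exp(−0.06301·3) = 144.857 mg/L
C(9) = 232.534 + 144.857 = 377.391 mg/L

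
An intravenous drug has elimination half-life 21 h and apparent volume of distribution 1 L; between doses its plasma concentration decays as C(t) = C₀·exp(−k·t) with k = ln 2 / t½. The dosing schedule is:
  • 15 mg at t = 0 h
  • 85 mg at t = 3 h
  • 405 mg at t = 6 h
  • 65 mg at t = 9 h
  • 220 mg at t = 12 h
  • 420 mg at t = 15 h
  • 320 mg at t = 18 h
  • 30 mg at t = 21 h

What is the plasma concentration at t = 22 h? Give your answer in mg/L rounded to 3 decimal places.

1134.767 mg/L

k = ln 2 / 21 = 0.03301 per h
Dose 1 (15 mg at t=0 h): 15·exp(−0.03301·22) = 7.256 mg/L
Dose 2 (85 mg at t=3 h): 85·exp(−0.03301·19) = 45.400 mg/L
Dose 3 (405 mg at t=6 h): 405·exp(−0.03301·16) = 238.835 mg/L
Dose 4 (65 mg at t=9 h): 65·exp(−0.03301·13) = 42.322 mg/L
Dose 5 (220 mg at t=12 h): 220·exp(−0.03301·10) = 158.152 mg/L
Dose 6 (420 mg at t=15 h): 420·exp(−0.03301·7) = 333.354 mg/L
Dose 7 (320 mg at t=18 h): 320·exp(−0.03301·4) = 280.421 mg/L
Dose 8 (30 mg at t=21 h): 30·exp(−0.03301·1) = 29.026 mg/L
C(22) = 7.256 + 45.400 + 238.835 + 42.322 + 158.152 + 333.354 + 280.421 + 29.026 = 1134.767 mg/L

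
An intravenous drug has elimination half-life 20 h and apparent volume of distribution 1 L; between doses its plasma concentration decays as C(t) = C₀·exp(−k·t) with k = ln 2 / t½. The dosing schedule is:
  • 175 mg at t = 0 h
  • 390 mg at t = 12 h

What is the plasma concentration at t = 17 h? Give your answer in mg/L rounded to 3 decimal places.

k = ln 2 / 20 = 0.03466 per h
Dose 1 (175 mg at t=0 h): 175·exp(−0.03466·17) = 97.087 mg/L
Dose 2 (390 mg at t=12 h): 390·exp(−0.03466·5) = 327.950 mg/L
C(17) = 97.087 + 327.950 = 425.037 mg/L

425.037 mg/L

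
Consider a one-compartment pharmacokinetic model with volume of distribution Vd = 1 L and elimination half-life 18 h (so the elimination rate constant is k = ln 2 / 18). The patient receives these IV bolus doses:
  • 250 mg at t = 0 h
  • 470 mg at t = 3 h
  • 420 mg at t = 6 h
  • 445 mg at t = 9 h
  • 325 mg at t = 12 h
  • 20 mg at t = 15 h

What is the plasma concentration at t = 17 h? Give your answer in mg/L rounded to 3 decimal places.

1292.626 mg/L

k = ln 2 / 18 = 0.03851 per h
Dose 1 (250 mg at t=0 h): 250·exp(−0.03851·17) = 129.907 mg/L
Dose 2 (470 mg at t=3 h): 470·exp(−0.03851·14) = 274.134 mg/L
Dose 3 (420 mg at t=6 h): 420·exp(−0.03851·11) = 274.971 mg/L
Dose 4 (445 mg at t=9 h): 445·exp(−0.03851·8) = 327.016 mg/L
Dose 5 (325 mg at t=12 h): 325·exp(−0.03851·5) = 268.080 mg/L
Dose 6 (20 mg at t=15 h): 20·exp(−0.03851·2) = 18.517 mg/L
C(17) = 129.907 + 274.134 + 274.971 + 327.016 + 268.080 + 18.517 = 1292.626 mg/L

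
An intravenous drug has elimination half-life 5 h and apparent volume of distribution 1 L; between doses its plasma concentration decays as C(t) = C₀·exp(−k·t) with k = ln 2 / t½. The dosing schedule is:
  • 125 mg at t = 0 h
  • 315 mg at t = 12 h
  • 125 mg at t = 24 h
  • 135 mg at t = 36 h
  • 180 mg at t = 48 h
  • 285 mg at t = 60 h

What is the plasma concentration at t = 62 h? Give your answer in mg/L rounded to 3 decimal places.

246.483 mg/L

k = ln 2 / 5 = 0.13863 per h
Dose 1 (125 mg at t=0 h): 125·exp(−0.13863·62) = 0.023 mg/L
Dose 2 (315 mg at t=12 h): 315·exp(−0.13863·50) = 0.308 mg/L
Dose 3 (125 mg at t=24 h): 125·exp(−0.13863·38) = 0.644 mg/L
Dose 4 (135 mg at t=36 h): 135·exp(−0.13863·26) = 3.673 mg/L
Dose 5 (180 mg at t=48 h): 180·exp(−0.13863·14) = 25.846 mg/L
Dose 6 (285 mg at t=60 h): 285·exp(−0.13863·2) = 215.990 mg/L
C(62) = 0.023 + 0.308 + 0.644 + 3.673 + 25.846 + 215.990 = 246.483 mg/L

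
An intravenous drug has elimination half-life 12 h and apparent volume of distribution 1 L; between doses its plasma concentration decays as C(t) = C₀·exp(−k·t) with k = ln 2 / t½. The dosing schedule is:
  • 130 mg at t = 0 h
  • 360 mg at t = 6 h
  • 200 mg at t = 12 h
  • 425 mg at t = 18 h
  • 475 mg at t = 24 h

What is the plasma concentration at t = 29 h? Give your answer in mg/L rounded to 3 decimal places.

k = ln 2 / 12 = 0.05776 per h
Dose 1 (130 mg at t=0 h): 130·exp(−0.05776·29) = 24.347 mg/L
Dose 2 (360 mg at t=6 h): 360·exp(−0.05776·23) = 95.352 mg/L
Dose 3 (200 mg at t=12 h): 200·exp(−0.05776·17) = 74.915 mg/L
Dose 4 (425 mg at t=18 h): 425·exp(−0.05776·11) = 225.136 mg/L
Dose 5 (475 mg at t=24 h): 475·exp(−0.05776·5) = 355.848 mg/L
C(29) = 24.347 + 95.352 + 74.915 + 225.136 + 355.848 = 775.598 mg/L

775.598 mg/L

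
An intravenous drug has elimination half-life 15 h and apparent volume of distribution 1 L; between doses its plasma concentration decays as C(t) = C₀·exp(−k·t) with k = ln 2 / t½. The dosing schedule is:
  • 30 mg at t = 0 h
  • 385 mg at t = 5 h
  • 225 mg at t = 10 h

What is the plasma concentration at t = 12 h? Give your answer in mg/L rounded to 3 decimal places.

k = ln 2 / 15 = 0.04621 per h
Dose 1 (30 mg at t=0 h): 30·exp(−0.04621·12) = 17.230 mg/L
Dose 2 (385 mg at t=5 h): 385·exp(−0.04621·7) = 278.599 mg/L
Dose 3 (225 mg at t=10 h): 225·exp(−0.04621·2) = 205.138 mg/L
C(12) = 17.230 + 278.599 + 205.138 = 500.967 mg/L

500.967 mg/L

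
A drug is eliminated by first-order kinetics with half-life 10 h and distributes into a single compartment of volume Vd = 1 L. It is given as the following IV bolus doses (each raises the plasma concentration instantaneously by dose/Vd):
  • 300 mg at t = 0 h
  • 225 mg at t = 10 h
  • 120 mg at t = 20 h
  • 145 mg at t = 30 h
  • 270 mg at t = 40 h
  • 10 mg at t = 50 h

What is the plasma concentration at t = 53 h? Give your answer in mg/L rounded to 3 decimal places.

k = ln 2 / 10 = 0.06931 per h
Dose 1 (300 mg at t=0 h): 300·exp(−0.06931·53) = 7.615 mg/L
Dose 2 (225 mg at t=10 h): 225·exp(−0.06931·43) = 11.422 mg/L
Dose 3 (120 mg at t=20 h): 120·exp(−0.06931·33) = 12.184 mg/L
Dose 4 (145 mg at t=30 h): 145·exp(−0.06931·23) = 29.444 mg/L
Dose 5 (270 mg at t=40 h): 270·exp(−0.06931·13) = 109.654 mg/L
Dose 6 (10 mg at t=50 h): 10·exp(−0.06931·3) = 8.123 mg/L
C(53) = 7.615 + 11.422 + 12.184 + 29.444 + 109.654 + 8.123 = 178.442 mg/L

178.442 mg/L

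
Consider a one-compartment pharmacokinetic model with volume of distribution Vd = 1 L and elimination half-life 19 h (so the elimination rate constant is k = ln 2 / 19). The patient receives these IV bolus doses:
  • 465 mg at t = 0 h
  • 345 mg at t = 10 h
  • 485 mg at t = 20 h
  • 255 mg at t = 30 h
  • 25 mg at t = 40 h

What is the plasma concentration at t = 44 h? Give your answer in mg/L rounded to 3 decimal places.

569.882 mg/L

k = ln 2 / 19 = 0.03648 per h
Dose 1 (465 mg at t=0 h): 465·exp(−0.03648·44) = 93.397 mg/L
Dose 2 (345 mg at t=10 h): 345·exp(−0.03648·34) = 99.801 mg/L
Dose 3 (485 mg at t=20 h): 485·exp(−0.03648·24) = 202.066 mg/L
Dose 4 (255 mg at t=30 h): 255·exp(−0.03648·14) = 153.013 mg/L
Dose 5 (25 mg at t=40 h): 25·exp(−0.03648·4) = 21.606 mg/L
C(44) = 93.397 + 99.801 + 202.066 + 153.013 + 21.606 = 569.882 mg/L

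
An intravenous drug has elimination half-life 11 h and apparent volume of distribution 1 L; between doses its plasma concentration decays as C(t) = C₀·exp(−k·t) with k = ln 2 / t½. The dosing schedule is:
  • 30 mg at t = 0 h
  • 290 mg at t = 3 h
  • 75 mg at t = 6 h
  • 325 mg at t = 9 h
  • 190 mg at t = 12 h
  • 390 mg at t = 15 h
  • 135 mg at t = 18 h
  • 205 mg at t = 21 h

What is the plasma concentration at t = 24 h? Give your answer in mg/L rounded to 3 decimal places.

k = ln 2 / 11 = 0.06301 per h
Dose 1 (30 mg at t=0 h): 30·exp(−0.06301·24) = 6.612 mg/L
Dose 2 (290 mg at t=3 h): 290·exp(−0.06301·21) = 77.215 mg/L
Dose 3 (75 mg at t=6 h): 75·exp(−0.06301·18) = 24.125 mg/L
Dose 4 (325 mg at t=9 h): 325·exp(−0.06301·15) = 126.296 mg/L
Dose 5 (190 mg at t=12 h): 190·exp(−0.06301·12) = 89.198 mg/L
Dose 6 (390 mg at t=15 h): 390·exp(−0.06301·9) = 221.191 mg/L
Dose 7 (135 mg at t=18 h): 135·exp(−0.06301·6) = 92.499 mg/L
Dose 8 (205 mg at t=21 h): 205·exp(−0.06301·3) = 169.689 mg/L
C(24) = 6.612 + 77.215 + 24.125 + 126.296 + 89.198 + 221.191 + 92.499 + 169.689 = 806.825 mg/L

806.825 mg/L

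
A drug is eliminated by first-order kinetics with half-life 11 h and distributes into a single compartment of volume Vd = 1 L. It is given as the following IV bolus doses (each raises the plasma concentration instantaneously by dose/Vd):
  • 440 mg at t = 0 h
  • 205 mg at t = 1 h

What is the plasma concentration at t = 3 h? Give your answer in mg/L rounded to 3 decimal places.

544.938 mg/L

k = ln 2 / 11 = 0.06301 per h
Dose 1 (440 mg at t=0 h): 440·exp(−0.06301·3) = 364.211 mg/L
Dose 2 (205 mg at t=1 h): 205·exp(−0.06301·2) = 180.726 mg/L
C(3) = 364.211 + 180.726 = 544.938 mg/L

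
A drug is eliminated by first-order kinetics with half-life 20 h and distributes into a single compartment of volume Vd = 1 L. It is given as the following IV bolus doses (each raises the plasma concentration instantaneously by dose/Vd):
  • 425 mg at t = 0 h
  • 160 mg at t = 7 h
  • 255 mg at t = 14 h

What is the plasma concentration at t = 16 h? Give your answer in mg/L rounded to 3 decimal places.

k = ln 2 / 20 = 0.03466 per h
Dose 1 (425 mg at t=0 h): 425·exp(−0.03466·16) = 244.098 mg/L
Dose 2 (160 mg at t=7 h): 160·exp(−0.03466·9) = 117.127 mg/L
Dose 3 (255 mg at t=14 h): 255·exp(−0.03466·2) = 237.923 mg/L
C(16) = 244.098 + 117.127 + 237.923 = 599.149 mg/L

599.149 mg/L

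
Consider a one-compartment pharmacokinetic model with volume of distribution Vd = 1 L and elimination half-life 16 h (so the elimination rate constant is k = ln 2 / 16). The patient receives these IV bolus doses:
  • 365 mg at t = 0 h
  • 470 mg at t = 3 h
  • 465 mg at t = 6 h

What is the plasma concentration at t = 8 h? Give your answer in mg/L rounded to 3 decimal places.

1062.966 mg/L

k = ln 2 / 16 = 0.04332 per h
Dose 1 (365 mg at t=0 h): 365·exp(−0.04332·8) = 258.094 mg/L
Dose 2 (470 mg at t=3 h): 470·exp(−0.04332·5) = 378.465 mg/L
Dose 3 (465 mg at t=6 h): 465·exp(−0.04332·2) = 426.407 mg/L
C(8) = 258.094 + 378.465 + 426.407 = 1062.966 mg/L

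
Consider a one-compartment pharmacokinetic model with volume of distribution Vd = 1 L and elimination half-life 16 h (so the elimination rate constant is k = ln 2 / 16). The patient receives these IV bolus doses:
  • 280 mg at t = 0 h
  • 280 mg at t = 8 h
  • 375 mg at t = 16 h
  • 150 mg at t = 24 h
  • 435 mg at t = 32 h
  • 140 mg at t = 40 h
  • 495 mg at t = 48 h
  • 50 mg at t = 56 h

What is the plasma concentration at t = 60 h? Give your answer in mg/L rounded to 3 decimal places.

662.083 mg/L

k = ln 2 / 16 = 0.04332 per h
Dose 1 (280 mg at t=0 h): 280·exp(−0.04332·60) = 20.811 mg/L
Dose 2 (280 mg at t=8 h): 280·exp(−0.04332·52) = 29.431 mg/L
Dose 3 (375 mg at t=16 h): 375·exp(−0.04332·44) = 55.744 mg/L
Dose 4 (150 mg at t=24 h): 150·exp(−0.04332·36) = 31.534 mg/L
Dose 5 (435 mg at t=32 h): 435·exp(−0.04332·28) = 129.326 mg/L
Dose 6 (140 mg at t=40 h): 140·exp(−0.04332·20) = 58.863 mg/L
Dose 7 (495 mg at t=48 h): 495·exp(−0.04332·12) = 294.329 mg/L
Dose 8 (50 mg at t=56 h): 50·exp(−0.04332·4) = 42.045 mg/L
C(60) = 20.811 + 29.431 + 55.744 + 31.534 + 129.326 + 58.863 + 294.329 + 42.045 = 662.083 mg/L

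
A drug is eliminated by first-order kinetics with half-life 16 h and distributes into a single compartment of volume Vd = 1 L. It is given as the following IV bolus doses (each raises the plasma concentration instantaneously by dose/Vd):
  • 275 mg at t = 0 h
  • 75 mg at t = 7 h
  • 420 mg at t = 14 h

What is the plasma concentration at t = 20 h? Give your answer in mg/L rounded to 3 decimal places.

k = ln 2 / 16 = 0.04332 per h
Dose 1 (275 mg at t=0 h): 275·exp(−0.04332·20) = 115.623 mg/L
Dose 2 (75 mg at t=7 h): 75·exp(−0.04332·13) = 42.705 mg/L
Dose 3 (420 mg at t=14 h): 420·exp(−0.04332·6) = 323.864 mg/L
C(20) = 115.623 + 42.705 + 323.864 = 482.192 mg/L

482.192 mg/L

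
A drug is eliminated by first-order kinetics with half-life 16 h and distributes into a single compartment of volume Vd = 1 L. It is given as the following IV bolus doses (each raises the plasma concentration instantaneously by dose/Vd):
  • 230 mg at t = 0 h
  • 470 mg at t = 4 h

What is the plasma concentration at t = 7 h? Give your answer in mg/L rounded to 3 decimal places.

582.554 mg/L

k = ln 2 / 16 = 0.04332 per h
Dose 1 (230 mg at t=0 h): 230·exp(−0.04332·7) = 169.835 mg/L
Dose 2 (470 mg at t=4 h): 470·exp(−0.04332·3) = 412.719 mg/L
C(7) = 169.835 + 412.719 = 582.554 mg/L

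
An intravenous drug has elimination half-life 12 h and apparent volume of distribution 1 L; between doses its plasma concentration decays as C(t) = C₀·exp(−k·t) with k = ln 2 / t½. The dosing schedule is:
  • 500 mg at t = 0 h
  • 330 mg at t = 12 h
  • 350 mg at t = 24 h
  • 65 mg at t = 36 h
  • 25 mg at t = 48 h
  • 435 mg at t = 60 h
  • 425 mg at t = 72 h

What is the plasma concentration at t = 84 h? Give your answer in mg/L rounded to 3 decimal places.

k = ln 2 / 12 = 0.05776 per h
Dose 1 (500 mg at t=0 h): 500·exp(−0.05776·84) = 3.906 mg/L
Dose 2 (330 mg at t=12 h): 330·exp(−0.05776·72) = 5.156 mg/L
Dose 3 (350 mg at t=24 h): 350·exp(−0.05776·60) = 10.938 mg/L
Dose 4 (65 mg at t=36 h): 65·exp(−0.05776·48) = 4.062 mg/L
Dose 5 (25 mg at t=48 h): 25·exp(−0.05776·36) = 3.125 mg/L
Dose 6 (435 mg at t=60 h): 435·exp(−0.05776·24) = 108.750 mg/L
Dose 7 (425 mg at t=72 h): 425·exp(−0.05776·12) = 212.500 mg/L
C(84) = 3.906 + 5.156 + 10.938 + 4.062 + 3.125 + 108.750 + 212.500 = 348.438 mg/L

348.438 mg/L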